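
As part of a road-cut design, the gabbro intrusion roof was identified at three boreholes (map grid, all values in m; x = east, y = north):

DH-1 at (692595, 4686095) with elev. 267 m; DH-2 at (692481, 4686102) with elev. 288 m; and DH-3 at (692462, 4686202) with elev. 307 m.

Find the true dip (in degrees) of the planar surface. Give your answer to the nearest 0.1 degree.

Let the plane be z = a·x + b·y + c.
DH-2−DH-1: −114a + 7b = 21;  DH-3−DH-1: −133a + 107b = 40.
Solving gives a = −0.17458, b = 0.15683.
Gradient magnitude |∇z| = √(a² + b²) = √(0.03048 + 0.02460) = 0.23468.
True dip = arctan(0.23468) = 13.2°, dipping toward SE (azimuth ≈ 132°).

13.2°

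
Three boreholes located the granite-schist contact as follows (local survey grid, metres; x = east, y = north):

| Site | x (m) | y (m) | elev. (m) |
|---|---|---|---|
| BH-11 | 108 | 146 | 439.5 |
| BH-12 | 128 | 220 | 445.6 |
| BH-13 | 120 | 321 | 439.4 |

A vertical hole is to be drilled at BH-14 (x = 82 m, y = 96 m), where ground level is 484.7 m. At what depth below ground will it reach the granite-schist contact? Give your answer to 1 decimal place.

Let the plane be z = a·x + b·y + c.
BH-12−BH-11: 20a + 74b = 6.1;  BH-13−BH-11: 12a + 175b = −0.1.
Solving gives a = 0.41152, b = −0.02879.
Then c = 439.5 − a·108 − b·146 = 399.26.
At (82, 96): z_contact = 33.74 − 2.76 + 399.26 = 430.24 m.
Depth below ground = 484.7 − 430.24 = 54.5 m.

54.5 m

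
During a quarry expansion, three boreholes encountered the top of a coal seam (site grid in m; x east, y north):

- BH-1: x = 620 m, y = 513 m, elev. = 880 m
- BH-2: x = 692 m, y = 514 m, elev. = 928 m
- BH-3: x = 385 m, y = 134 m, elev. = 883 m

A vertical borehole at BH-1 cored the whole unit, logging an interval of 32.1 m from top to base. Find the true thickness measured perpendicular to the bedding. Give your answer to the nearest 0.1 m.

25.1 m

Two edge vectors: BH-1→BH-2 = (72, 1, 48), BH-1→BH-3 = (-235, -379, 3).
Normal n = (BH-1→BH-2) × (BH-1→BH-3) = (18195, -11496, -27053).
So ∂z/∂x = −n_x/n_z = 0.67257 and ∂z/∂y = −n_y/n_z = −0.42494.
|∇z| = √(a²+b²) = 0.79557, so dip δ = arctan(0.79557) = 38.50°.
True thickness = vertical thickness × cos δ = 32.1 × cos 38.50° = 25.1 m.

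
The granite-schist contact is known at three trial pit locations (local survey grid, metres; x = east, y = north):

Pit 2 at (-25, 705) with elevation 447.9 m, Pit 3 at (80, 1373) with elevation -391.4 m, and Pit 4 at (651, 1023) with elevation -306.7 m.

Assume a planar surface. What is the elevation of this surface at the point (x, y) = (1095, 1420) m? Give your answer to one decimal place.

-1021.9 m

Two edge vectors: Pit 2→Pit 3 = (105, 668, -839.3), Pit 2→Pit 4 = (676, 318, -754.6).
Normal n = (Pit 2→Pit 3) × (Pit 2→Pit 4) = (-237175.4, -488133.8, -418178).
So ∂z/∂x = −n_x/n_z = −0.567164 and ∂z/∂y = −n_y/n_z = −1.167287.
Intercept c from Pit 2: 447.9 − 14.18 + 822.94 = 1256.66.
At (1095, 1420): z = −621.0 − 1657.5 + 1256.66 = -1021.9 m.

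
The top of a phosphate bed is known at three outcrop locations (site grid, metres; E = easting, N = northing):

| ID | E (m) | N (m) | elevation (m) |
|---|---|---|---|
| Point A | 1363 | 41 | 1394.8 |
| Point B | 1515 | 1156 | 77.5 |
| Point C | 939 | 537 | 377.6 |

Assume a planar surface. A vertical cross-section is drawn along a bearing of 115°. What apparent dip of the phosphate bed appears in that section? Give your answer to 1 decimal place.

53.4°

Let the plane be z = a·E + b·N + c.
Point B−Point A: 152a + 1115b = −1317.3;  Point C−Point A: −424a + 496b = −1017.2.
Solving gives a = 0.87712, b = −1.30101.
Unit vector along 115° is (sin 115°, cos 115°) = (0.9063, -0.4226).
Slope in that direction = a·(0.9063) + b·(-0.4226) = 1.34477.
Apparent dip = arctan|1.34477| = 53.4° (true dip is 57.5°, so apparent ≤ true as expected).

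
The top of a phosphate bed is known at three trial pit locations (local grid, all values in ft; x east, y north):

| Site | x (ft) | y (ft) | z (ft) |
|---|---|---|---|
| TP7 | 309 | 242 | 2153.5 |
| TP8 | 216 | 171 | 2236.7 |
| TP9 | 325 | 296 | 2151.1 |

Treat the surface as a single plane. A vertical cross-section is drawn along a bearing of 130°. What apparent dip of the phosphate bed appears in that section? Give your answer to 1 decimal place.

Let the plane be z = a·x + b·y + c.
TP8−TP7: −93a − 71b = 83.2;  TP9−TP7: 16a + 54b = −2.4.
Solving gives a = −1.11230, b = 0.28513.
Unit vector along 130° is (sin 130°, cos 130°) = (0.7660, -0.6428).
Slope in that direction = a·(0.7660) + b·(-0.6428) = −1.03535.
Apparent dip = arctan|1.03535| = 46.0° (true dip is 48.9°, so apparent ≤ true as expected).

46.0°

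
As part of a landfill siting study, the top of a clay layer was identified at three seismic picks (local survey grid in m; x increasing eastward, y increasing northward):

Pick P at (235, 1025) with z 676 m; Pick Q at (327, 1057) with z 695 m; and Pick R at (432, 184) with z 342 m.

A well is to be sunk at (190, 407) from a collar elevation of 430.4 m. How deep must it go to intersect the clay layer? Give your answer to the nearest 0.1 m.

Let the plane be z = a·x + b·y + c.
Pick Q−Pick P: 92a + 32b = 19;  Pick R−Pick P: 197a − 841b = −334.
Solving gives a = 0.063232, b = 0.411958.
Then c = 676 − a·235 − b·1025 = 238.88.
At (190, 407): z_contact = 12.01 + 167.67 + 238.88 = 418.56 m.
Depth below ground = 430.4 − 418.56 = 11.8 m.

11.8 m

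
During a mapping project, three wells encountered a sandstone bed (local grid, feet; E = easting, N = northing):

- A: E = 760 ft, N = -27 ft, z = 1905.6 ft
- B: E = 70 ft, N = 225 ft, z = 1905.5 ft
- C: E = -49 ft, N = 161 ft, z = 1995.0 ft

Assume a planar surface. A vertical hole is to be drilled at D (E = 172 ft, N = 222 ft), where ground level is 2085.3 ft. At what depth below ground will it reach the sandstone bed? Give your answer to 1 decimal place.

Let the plane be z = a·E + b·N + c.
B−A: −690a + 252b = −0.1;  C−A: −809a + 188b = 89.4.
Solving gives a = −0.30409, b = −0.83302.
Then c = 1905.6 − a·760 − b·-27 = 2114.22.
At (172, 222): z_contact = −52.30 − 184.93 + 2114.22 = 1876.98 ft.
Depth below ground = 2085.3 − 1876.98 = 208.3 ft.

208.3 ft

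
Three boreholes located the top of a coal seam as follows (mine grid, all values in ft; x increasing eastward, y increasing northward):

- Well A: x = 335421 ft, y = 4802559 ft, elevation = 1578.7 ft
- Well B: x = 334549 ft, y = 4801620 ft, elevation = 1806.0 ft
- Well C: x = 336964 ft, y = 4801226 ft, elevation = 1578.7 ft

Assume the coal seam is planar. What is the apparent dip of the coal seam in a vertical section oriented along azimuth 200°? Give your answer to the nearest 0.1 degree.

Two edge vectors: Well A→Well B = (-872, -939, 227.3), Well A→Well C = (1543, -1333, 0).
Normal n = (Well A→Well B) × (Well A→Well C) = (302990.9, 350723.9, 2611253).
So ∂z/∂x = −n_x/n_z = −0.11603 and ∂z/∂y = −n_y/n_z = −0.13431.
Unit vector along 200° is (sin 200°, cos 200°) = (-0.3420, -0.9397).
Slope in that direction = a·(-0.3420) + b·(-0.9397) = 0.16590.
Apparent dip = arctan|0.16590| = 9.4° (true dip is 10.1°, so apparent ≤ true as expected).

9.4°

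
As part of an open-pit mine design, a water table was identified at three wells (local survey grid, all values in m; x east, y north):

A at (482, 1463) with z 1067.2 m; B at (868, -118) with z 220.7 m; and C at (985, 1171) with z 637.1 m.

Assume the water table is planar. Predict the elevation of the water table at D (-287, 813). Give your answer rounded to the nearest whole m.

Two edge vectors: A→B = (386, -1581, -846.5), A→C = (503, -292, -430.1).
Normal n = (A→B) × (A→C) = (432810.1, -259770.9, 682531).
So ∂z/∂x = −n_x/n_z = −0.63413 and ∂z/∂y = −n_y/n_z = 0.38060.
Intercept c from A: 1067.2 + 305.65 − 556.82 = 816.03.
At (-287, 813): z = 182.0 + 309.4 + 816.03 = 1307.5 m.

1307 m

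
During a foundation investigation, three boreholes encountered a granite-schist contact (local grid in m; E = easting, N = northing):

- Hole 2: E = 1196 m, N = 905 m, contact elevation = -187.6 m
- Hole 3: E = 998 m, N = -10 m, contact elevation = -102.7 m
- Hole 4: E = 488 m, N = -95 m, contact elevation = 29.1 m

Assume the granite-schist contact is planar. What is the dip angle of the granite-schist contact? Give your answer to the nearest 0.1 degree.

14.3°

Let the plane be z = a·E + b·N + c.
Hole 3−Hole 2: −198a − 915b = 84.9;  Hole 4−Hole 2: −708a − 1000b = 216.7.
Solving gives a = −0.25206, b = −0.03824.
Gradient magnitude |∇z| = √(a² + b²) = √(0.06353 + 0.00146) = 0.25494.
True dip = arctan(0.25494) = 14.3°, dipping toward E (azimuth ≈ 081°).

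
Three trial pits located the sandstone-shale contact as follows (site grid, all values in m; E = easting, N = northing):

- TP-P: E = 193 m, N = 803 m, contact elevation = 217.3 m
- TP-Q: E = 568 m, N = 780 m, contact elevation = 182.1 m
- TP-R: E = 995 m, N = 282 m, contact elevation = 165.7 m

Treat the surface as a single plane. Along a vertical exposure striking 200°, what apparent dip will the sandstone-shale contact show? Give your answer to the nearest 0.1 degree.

4.6°

Let the plane be z = a·E + b·N + c.
TP-Q−TP-P: 375a − 23b = −35.2;  TP-R−TP-P: 802a − 521b = −51.6.
Solving gives a = −0.09695, b = −0.05019.
Unit vector along 200° is (sin 200°, cos 200°) = (-0.3420, -0.9397).
Slope in that direction = a·(-0.3420) + b·(-0.9397) = 0.08032.
Apparent dip = arctan|0.08032| = 4.6° (true dip is 6.2°, so apparent ≤ true as expected).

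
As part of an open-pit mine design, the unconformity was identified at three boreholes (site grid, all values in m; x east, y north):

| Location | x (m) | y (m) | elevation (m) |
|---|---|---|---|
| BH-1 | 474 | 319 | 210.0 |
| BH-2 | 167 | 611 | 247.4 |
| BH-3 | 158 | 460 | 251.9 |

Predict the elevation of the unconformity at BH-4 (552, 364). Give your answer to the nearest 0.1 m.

198.0 m

Two edge vectors: BH-1→BH-2 = (-307, 292, 37.4), BH-1→BH-3 = (-316, 141, 41.9).
Normal n = (BH-1→BH-2) × (BH-1→BH-3) = (6961.4, 1044.9, 48985).
So ∂z/∂x = −n_x/n_z = −0.14211 and ∂z/∂y = −n_y/n_z = −0.02133.
Intercept c from BH-1: 210 + 67.36 + 6.80 = 284.17.
At (552, 364): z = −78.4 − 7.8 + 284.17 = 198.0 m.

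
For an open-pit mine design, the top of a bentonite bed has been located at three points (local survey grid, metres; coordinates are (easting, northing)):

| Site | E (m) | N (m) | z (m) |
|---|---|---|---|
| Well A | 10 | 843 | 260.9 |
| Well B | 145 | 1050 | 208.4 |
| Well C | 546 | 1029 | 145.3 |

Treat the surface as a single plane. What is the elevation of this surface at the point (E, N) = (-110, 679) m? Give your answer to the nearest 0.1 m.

Two edge vectors: Well A→Well B = (135, 207, -52.5), Well A→Well C = (536, 186, -115.6).
Normal n = (Well A→Well B) × (Well A→Well C) = (-14164.2, -12534, -85842).
So ∂z/∂E = −n_x/n_z = −0.165003 and ∂z/∂N = −n_y/n_z = −0.146012.
Intercept c from Well A: 260.9 + 1.65 + 123.09 = 385.64.
At (-110, 679): z = 18.2 − 99.1 + 385.64 = 304.6 m.

304.6 m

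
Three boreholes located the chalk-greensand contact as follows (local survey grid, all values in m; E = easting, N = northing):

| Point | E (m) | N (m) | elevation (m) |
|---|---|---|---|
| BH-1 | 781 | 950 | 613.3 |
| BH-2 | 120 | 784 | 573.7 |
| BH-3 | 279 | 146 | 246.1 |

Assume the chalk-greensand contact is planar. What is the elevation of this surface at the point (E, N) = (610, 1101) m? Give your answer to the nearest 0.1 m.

Let the plane be z = a·E + b·N + c.
BH-2−BH-1: −661a − 166b = −39.6;  BH-3−BH-1: −502a − 804b = −367.2.
Solving gives a = −0.064977, b = 0.497286.
Then c = 613.3 − a·781 − b·950 = 191.62.
At (610, 1101): z = −39.6 + 547.5 + 191.62 = 699.5 m.

699.5 m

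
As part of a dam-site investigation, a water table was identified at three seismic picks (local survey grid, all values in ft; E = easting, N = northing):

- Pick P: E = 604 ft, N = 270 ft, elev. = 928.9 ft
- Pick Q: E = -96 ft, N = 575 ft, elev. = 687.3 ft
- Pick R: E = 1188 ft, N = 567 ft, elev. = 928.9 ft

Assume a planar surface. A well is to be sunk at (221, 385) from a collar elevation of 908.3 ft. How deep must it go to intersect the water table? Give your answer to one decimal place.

Two edge vectors: Pick P→Pick Q = (-700, 305, -241.6), Pick P→Pick R = (584, 297, 0).
Normal n = (Pick P→Pick Q) × (Pick P→Pick R) = (71755.2, -141094.4, -386020).
So ∂z/∂E = −n_x/n_z = 0.185885 and ∂z/∂N = −n_y/n_z = −0.365511.
Intercept c from Pick P: 928.9 − 112.27 + 98.69 = 915.31.
At (221, 385): z_contact = 41.08 − 140.72 + 915.31 = 815.67 ft.
Depth below ground = 908.3 − 815.67 = 92.6 ft.

92.6 ft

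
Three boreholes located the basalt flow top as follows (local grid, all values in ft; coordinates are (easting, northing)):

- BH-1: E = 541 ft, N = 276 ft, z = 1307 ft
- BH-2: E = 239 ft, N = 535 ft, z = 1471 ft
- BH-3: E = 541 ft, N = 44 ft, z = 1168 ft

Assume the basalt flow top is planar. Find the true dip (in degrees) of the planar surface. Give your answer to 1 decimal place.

31.0°

Let the plane be z = a·E + b·N + c.
BH-2−BH-1: −302a + 259b = 164;  BH-3−BH-1: 0a − 232b = −139.
Solving gives a = −0.02922, b = 0.59914.
Gradient magnitude |∇z| = √(a² + b²) = √(0.00085 + 0.35897) = 0.59985.
True dip = arctan(0.59985) = 31.0°, dipping toward S (azimuth ≈ 177°).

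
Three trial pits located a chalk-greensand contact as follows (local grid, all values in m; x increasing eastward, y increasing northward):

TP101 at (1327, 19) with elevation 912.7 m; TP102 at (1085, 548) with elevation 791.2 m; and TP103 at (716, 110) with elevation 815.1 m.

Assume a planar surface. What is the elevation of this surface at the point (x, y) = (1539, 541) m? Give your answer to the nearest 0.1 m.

853.5 m

Let the plane be z = a·x + b·y + c.
TP102−TP101: −242a + 529b = −121.5;  TP103−TP101: −611a + 91b = −97.6.
Solving gives a = 0.134709, b = −0.168054.
Then c = 912.7 − a·1327 − b·19 = 737.13.
At (1539, 541): z = 207.3 − 90.9 + 737.13 = 853.5 m.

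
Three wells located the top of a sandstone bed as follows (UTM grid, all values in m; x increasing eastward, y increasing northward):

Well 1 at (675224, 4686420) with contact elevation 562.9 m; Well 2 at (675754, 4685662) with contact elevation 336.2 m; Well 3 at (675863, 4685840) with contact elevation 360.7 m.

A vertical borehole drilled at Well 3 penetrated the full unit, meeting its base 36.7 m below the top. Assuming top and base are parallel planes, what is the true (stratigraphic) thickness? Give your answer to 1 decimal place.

Let the plane be z = a·x + b·y + c.
Well 2−Well 1: 530a − 758b = −226.7;  Well 3−Well 1: 639a − 580b = −202.2.
Solving gives a = −0.12309, b = 0.21301.
|∇z| = √(a²+b²) = 0.24602, so dip δ = arctan(0.24602) = 13.82°.
True thickness = vertical thickness × cos δ = 36.7 × cos 13.82° = 35.6 m.

35.6 m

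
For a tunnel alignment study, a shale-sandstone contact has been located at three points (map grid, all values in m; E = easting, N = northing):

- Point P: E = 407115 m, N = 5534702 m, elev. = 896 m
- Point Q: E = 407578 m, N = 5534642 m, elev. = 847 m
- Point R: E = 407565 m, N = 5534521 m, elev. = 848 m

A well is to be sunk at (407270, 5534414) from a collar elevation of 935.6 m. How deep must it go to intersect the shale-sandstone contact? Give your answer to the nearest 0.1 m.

Two edge vectors: Point P→Point Q = (463, -60, -49), Point P→Point R = (450, -181, -48).
Normal n = (Point P→Point Q) × (Point P→Point R) = (-5989, 174, -56803).
So ∂z/∂E = −n_x/n_z = −0.105434572 and ∂z/∂N = −n_y/n_z = 0.003063218.
Intercept c from Point P: 896 + 42924.00 − 16954.00 = 26865.99.
At (407270, 5534414): z_contact = −42940.34 + 16953.12 + 26865.99 = 878.78 m.
Depth below ground = 935.6 − 878.78 = 56.8 m.

56.8 m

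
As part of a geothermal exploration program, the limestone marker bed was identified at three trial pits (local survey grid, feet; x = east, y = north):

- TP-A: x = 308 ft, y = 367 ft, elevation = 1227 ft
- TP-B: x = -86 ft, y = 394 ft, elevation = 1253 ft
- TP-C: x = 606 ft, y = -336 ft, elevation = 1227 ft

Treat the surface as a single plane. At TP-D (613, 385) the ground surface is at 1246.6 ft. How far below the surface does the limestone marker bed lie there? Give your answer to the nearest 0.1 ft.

40.8 ft

Let the plane be z = a·x + b·y + c.
TP-B−TP-A: −394a + 27b = 26;  TP-C−TP-A: 298a − 703b = 0.
Solving gives a = −0.06796, b = −0.02881.
Then c = 1227 − a·308 − b·367 = 1258.51.
At (613, 385): z_contact = −41.66 − 11.09 + 1258.51 = 1205.75 ft.
Depth below ground = 1246.6 − 1205.75 = 40.8 ft.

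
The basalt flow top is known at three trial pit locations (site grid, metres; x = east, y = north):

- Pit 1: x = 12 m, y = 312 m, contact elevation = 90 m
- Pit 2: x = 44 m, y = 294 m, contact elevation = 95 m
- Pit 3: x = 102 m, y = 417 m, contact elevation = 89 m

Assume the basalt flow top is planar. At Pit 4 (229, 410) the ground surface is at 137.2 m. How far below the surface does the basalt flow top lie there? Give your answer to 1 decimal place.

34.6 m

Let the plane be z = a·x + b·y + c.
Pit 2−Pit 1: 32a − 18b = 5;  Pit 3−Pit 1: 90a + 105b = −1.
Solving gives a = 0.10181, b = −0.09679.
Then c = 90 − a·12 − b·312 = 118.98.
At (229, 410): z_contact = 23.31 − 39.68 + 118.98 = 102.61 m.
Depth below ground = 137.2 − 102.61 = 34.6 m.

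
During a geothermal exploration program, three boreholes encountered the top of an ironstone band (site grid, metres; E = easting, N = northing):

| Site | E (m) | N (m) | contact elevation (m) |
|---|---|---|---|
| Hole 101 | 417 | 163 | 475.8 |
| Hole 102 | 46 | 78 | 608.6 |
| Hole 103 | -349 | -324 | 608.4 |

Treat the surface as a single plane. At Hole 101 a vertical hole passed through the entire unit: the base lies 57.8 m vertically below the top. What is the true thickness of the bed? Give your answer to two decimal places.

48.50 m

Two edge vectors: Hole 101→Hole 102 = (-371, -85, 132.8), Hole 101→Hole 103 = (-766, -487, 132.6).
Normal n = (Hole 101→Hole 102) × (Hole 101→Hole 103) = (53402.6, -52530.2, 115567).
So ∂z/∂E = −n_x/n_z = −0.46209 and ∂z/∂N = −n_y/n_z = 0.45454.
|∇z| = √(a²+b²) = 0.64818, so dip δ = arctan(0.64818) = 32.95°.
True thickness = vertical thickness × cos δ = 57.8 × cos 32.95° = 48.50 m.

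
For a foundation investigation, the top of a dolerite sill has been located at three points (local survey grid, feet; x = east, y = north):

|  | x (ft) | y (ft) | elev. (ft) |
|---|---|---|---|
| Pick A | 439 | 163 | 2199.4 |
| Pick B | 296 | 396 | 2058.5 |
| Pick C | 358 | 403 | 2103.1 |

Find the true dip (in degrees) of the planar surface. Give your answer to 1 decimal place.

37.0°

Two edge vectors: Pick A→Pick B = (-143, 233, -140.9), Pick A→Pick C = (-81, 240, -96.3).
Normal n = (Pick A→Pick B) × (Pick A→Pick C) = (11378.1, -2358, -15447).
So ∂z/∂x = −n_x/n_z = 0.73659 and ∂z/∂y = −n_y/n_z = −0.15265.
Gradient magnitude |∇z| = √(a² + b²) = √(0.54256 + 0.02330) = 0.75224.
True dip = arctan(0.75224) = 37.0°, dipping toward WNW (azimuth ≈ 282°).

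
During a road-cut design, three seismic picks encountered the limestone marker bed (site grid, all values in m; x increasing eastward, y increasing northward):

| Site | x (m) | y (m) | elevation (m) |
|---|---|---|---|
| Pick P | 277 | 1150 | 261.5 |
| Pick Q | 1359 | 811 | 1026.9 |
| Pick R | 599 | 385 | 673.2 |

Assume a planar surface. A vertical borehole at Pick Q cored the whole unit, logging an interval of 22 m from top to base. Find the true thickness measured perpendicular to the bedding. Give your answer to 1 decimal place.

18.2 m

Let the plane be z = a·x + b·y + c.
Pick Q−Pick P: 1082a − 339b = 765.4;  Pick R−Pick P: 322a − 765b = 411.7.
Solving gives a = 0.62063, b = −0.27694.
|∇z| = √(a²+b²) = 0.67961, so dip δ = arctan(0.67961) = 34.20°.
True thickness = vertical thickness × cos δ = 22 × cos 34.20° = 18.2 m.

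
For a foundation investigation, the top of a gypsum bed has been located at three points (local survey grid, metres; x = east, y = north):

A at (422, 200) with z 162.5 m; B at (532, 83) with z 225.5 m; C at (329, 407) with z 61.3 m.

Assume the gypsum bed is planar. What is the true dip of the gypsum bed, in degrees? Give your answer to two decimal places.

Two edge vectors: A→B = (110, -117, 63), A→C = (-93, 207, -101.2).
Normal n = (A→B) × (A→C) = (-1200.6, 5273, 11889).
So ∂z/∂x = −n_x/n_z = 0.10098 and ∂z/∂y = −n_y/n_z = −0.44352.
Gradient magnitude |∇z| = √(a² + b²) = √(0.01020 + 0.19671) = 0.45487.
True dip = arctan(0.45487) = 24.46°, dipping toward NNW (azimuth ≈ 347°).

24.46°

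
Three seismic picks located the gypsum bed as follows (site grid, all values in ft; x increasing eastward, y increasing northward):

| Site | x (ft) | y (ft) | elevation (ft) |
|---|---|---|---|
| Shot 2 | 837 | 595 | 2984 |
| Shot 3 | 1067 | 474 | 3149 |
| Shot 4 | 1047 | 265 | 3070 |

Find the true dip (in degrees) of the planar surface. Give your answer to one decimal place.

Two edge vectors: Shot 2→Shot 3 = (230, -121, 165), Shot 2→Shot 4 = (210, -330, 86).
Normal n = (Shot 2→Shot 3) × (Shot 2→Shot 4) = (44044, 14870, -50490).
So ∂z/∂x = −n_x/n_z = 0.87233 and ∂z/∂y = −n_y/n_z = 0.29451.
Gradient magnitude |∇z| = √(a² + b²) = √(0.76096 + 0.08674) = 0.92071.
True dip = arctan(0.92071) = 42.6°, dipping toward WSW (azimuth ≈ 251°).

42.6°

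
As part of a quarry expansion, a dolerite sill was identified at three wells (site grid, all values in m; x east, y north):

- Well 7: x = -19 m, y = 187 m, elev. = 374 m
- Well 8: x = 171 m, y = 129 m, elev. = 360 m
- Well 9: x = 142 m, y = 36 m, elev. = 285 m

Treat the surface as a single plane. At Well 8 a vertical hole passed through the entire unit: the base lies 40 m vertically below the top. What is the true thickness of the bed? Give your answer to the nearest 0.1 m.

31.6 m

Let the plane be z = a·x + b·y + c.
Well 8−Well 7: 190a − 58b = −14;  Well 9−Well 7: 161a − 151b = −89.
Solving gives a = 0.15750, b = 0.75734.
|∇z| = √(a²+b²) = 0.77354, so dip δ = arctan(0.77354) = 37.72°.
True thickness = vertical thickness × cos δ = 40 × cos 37.72° = 31.6 m.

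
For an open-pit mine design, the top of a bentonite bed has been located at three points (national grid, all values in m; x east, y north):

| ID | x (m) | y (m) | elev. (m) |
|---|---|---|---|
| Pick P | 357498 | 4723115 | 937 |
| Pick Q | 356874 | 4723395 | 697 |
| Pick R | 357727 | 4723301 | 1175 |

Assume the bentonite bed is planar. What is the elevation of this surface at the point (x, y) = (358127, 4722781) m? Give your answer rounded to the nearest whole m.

Two edge vectors: Pick P→Pick Q = (-624, 280, -240), Pick P→Pick R = (229, 186, 238).
Normal n = (Pick P→Pick Q) × (Pick P→Pick R) = (111280, 93552, -180184).
So ∂z/∂x = −n_x/n_z = 0.61759091 and ∂z/∂y = −n_y/n_z = 0.51920259.
Intercept c from Pick P: 937 − 220787.51 − 2452253.55 = −2672104.07.
At (358127, 4722781): z = 221176.0 + 2452080.1 − 2672104.07 = 1152.1 m.

1152 m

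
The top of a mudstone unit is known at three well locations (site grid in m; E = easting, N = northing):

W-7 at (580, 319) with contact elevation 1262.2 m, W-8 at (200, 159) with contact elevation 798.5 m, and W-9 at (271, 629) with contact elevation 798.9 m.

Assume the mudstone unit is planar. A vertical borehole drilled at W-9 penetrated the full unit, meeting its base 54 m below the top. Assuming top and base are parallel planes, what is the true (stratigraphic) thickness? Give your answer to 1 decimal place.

32.6 m

Let the plane be z = a·E + b·N + c.
W-8−W-7: −380a − 160b = −463.7;  W-9−W-7: −309a + 310b = −463.3.
Solving gives a = 1.30277, b = −0.19595.
|∇z| = √(a²+b²) = 1.31742, so dip δ = arctan(1.31742) = 52.80°.
True thickness = vertical thickness × cos δ = 54 × cos 52.80° = 32.6 m.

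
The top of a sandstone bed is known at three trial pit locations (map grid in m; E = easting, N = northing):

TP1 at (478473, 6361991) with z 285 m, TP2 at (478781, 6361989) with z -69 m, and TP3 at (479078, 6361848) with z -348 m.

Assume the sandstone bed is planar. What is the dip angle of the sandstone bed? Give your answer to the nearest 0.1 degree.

51.0°

Two edge vectors: TP1→TP2 = (308, -2, -354), TP1→TP3 = (605, -143, -633).
Normal n = (TP1→TP2) × (TP1→TP3) = (-49356, -19206, -42834).
So ∂z/∂E = −n_x/n_z = −1.15226 and ∂z/∂N = −n_y/n_z = −0.44838.
Gradient magnitude |∇z| = √(a² + b²) = √(1.32771 + 0.20105) = 1.23643.
True dip = arctan(1.23643) = 51.0°, dipping toward ENE (azimuth ≈ 069°).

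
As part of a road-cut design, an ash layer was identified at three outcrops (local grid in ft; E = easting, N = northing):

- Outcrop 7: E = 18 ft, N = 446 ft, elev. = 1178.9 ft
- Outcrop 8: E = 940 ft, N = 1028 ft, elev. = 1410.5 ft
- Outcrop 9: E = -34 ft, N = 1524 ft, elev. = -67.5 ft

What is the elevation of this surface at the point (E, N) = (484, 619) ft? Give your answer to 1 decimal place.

1430.5 ft

Two edge vectors: Outcrop 7→Outcrop 8 = (922, 582, 231.6), Outcrop 7→Outcrop 9 = (-52, 1078, -1246.4).
Normal n = (Outcrop 7→Outcrop 8) × (Outcrop 7→Outcrop 9) = (-975069.6, 1137137.6, 1024180).
So ∂z/∂E = −n_x/n_z = 0.952049 and ∂z/∂N = −n_y/n_z = −1.110291.
Intercept c from Outcrop 7: 1178.9 − 17.14 + 495.19 = 1656.95.
At (484, 619): z = 460.8 − 687.3 + 1656.95 = 1430.5 ft.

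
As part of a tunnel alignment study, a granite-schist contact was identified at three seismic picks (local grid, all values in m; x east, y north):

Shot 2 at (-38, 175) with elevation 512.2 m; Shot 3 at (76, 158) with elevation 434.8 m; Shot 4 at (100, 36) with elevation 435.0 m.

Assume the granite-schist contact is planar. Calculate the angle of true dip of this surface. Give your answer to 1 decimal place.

35.5°

Let the plane be z = a·x + b·y + c.
Shot 3−Shot 2: 114a − 17b = −77.4;  Shot 4−Shot 2: 138a − 139b = −77.2.
Solving gives a = −0.69972, b = −0.13929.
Gradient magnitude |∇z| = √(a² + b²) = √(0.48961 + 0.01940) = 0.71345.
True dip = arctan(0.71345) = 35.5°, dipping toward ENE (azimuth ≈ 079°).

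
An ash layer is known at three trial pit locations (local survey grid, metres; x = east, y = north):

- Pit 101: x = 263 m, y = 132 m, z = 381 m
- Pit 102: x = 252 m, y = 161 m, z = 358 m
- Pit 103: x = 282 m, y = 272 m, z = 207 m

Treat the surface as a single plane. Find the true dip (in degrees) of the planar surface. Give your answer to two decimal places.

54.91°

Let the plane be z = a·x + b·y + c.
Pit 102−Pit 101: −11a + 29b = −23;  Pit 103−Pit 101: 19a + 140b = −174.
Solving gives a = −0.87327, b = −1.12434.
Gradient magnitude |∇z| = √(a² + b²) = √(0.76259 + 1.26415) = 1.42364.
True dip = arctan(1.42364) = 54.91°, dipping toward NE (azimuth ≈ 038°).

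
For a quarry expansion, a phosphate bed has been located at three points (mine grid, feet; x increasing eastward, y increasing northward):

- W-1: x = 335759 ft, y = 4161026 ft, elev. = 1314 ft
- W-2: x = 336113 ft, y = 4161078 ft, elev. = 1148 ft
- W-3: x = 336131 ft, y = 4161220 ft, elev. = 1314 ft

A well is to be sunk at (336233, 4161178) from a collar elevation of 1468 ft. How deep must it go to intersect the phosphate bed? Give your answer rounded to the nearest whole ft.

Two edge vectors: W-1→W-2 = (354, 52, -166), W-1→W-3 = (372, 194, 0).
Normal n = (W-1→W-2) × (W-1→W-3) = (32204, -61752, 49332).
So ∂z/∂x = −n_x/n_z = −0.65280143 and ∂z/∂y = −n_y/n_z = 1.25176356.
Intercept c from W-1: 1314 + 219183.95 − 5208620.72 = −4988122.77.
At (336233, 4161178): z_contact = −219493.4 + 5208811.0 − 4988122.77 = 1194.8 ft.
Depth below ground = 1468 − 1194.8 = 273 ft.

273 ft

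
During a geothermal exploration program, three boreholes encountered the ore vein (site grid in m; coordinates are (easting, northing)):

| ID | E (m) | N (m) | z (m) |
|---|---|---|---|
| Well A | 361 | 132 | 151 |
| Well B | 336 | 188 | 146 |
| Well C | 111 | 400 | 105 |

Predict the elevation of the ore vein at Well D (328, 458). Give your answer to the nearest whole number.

141 m

Two edge vectors: Well A→Well B = (-25, 56, -5), Well A→Well C = (-250, 268, -46).
Normal n = (Well A→Well B) × (Well A→Well C) = (-1236, 100, 7300).
So ∂z/∂E = −n_x/n_z = 0.16932 and ∂z/∂N = −n_y/n_z = −0.01370.
Intercept c from Well A: 151 − 61.12 + 1.81 = 91.69.
At (328, 458): z = 55.5 − 6.3 + 91.69 = 140.9 m.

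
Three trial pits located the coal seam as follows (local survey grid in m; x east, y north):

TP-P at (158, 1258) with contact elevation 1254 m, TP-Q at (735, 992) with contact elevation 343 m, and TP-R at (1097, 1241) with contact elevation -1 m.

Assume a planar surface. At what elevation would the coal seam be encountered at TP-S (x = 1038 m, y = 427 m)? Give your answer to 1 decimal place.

Two edge vectors: TP-P→TP-Q = (577, -266, -911), TP-P→TP-R = (939, -17, -1255).
Normal n = (TP-P→TP-Q) × (TP-P→TP-R) = (318343, -131294, 239965).
So ∂z/∂x = −n_x/n_z = −1.326623 and ∂z/∂y = −n_y/n_z = 0.547138.
Intercept c from TP-P: 1254 + 209.61 − 688.30 = 775.31.
At (1038, 427): z = −1377.0 + 233.6 + 775.31 = -368.1 m.

-368.1 m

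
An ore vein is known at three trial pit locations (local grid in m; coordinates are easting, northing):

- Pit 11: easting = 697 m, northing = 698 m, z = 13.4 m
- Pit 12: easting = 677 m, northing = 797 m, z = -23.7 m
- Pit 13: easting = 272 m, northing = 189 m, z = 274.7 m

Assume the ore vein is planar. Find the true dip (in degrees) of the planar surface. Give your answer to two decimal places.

22.95°

Two edge vectors: Pit 11→Pit 12 = (-20, 99, -37.1), Pit 11→Pit 13 = (-425, -509, 261.3).
Normal n = (Pit 11→Pit 12) × (Pit 11→Pit 13) = (6984.8, 20993.5, 52255).
So ∂z/∂easting = −n_x/n_z = −0.13367 and ∂z/∂northing = −n_y/n_z = −0.40175.
Gradient magnitude |∇z| = √(a² + b²) = √(0.01787 + 0.16140) = 0.42340.
True dip = arctan(0.42340) = 22.95°, dipping toward NNE (azimuth ≈ 018°).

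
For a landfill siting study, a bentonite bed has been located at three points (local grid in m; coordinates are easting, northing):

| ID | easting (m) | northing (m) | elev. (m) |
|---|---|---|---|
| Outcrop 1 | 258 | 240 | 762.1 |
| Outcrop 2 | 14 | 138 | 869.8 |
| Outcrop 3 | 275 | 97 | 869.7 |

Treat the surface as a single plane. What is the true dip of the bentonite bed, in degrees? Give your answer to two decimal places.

37.82°

Two edge vectors: Outcrop 1→Outcrop 2 = (-244, -102, 107.7), Outcrop 1→Outcrop 3 = (17, -143, 107.6).
Normal n = (Outcrop 1→Outcrop 2) × (Outcrop 1→Outcrop 3) = (4425.9, 28085.3, 36626).
So ∂z/∂easting = −n_x/n_z = −0.12084 and ∂z/∂northing = −n_y/n_z = −0.76681.
Gradient magnitude |∇z| = √(a² + b²) = √(0.01460 + 0.58800) = 0.77628.
True dip = arctan(0.77628) = 37.82°, dipping toward N (azimuth ≈ 009°).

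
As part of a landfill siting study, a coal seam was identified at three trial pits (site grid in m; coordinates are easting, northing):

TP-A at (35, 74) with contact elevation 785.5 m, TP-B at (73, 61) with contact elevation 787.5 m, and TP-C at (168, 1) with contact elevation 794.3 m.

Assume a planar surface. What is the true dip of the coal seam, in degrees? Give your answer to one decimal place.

4.1°

Let the plane be z = a·easting + b·northing + c.
TP-B−TP-A: 38a − 13b = 2;  TP-C−TP-A: 133a − 73b = 8.8.
Solving gives a = 0.03024, b = −0.06545.
Gradient magnitude |∇z| = √(a² + b²) = √(0.00091 + 0.00428) = 0.07210.
True dip = arctan(0.07210) = 4.1°, dipping toward NNW (azimuth ≈ 335°).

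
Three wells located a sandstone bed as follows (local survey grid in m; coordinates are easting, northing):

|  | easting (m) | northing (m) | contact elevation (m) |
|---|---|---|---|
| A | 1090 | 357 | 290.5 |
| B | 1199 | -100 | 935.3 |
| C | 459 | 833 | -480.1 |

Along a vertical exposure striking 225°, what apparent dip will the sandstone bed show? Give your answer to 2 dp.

Let the plane be z = a·easting + b·northing + c.
B−A: 109a − 457b = 644.8;  C−A: −631a + 476b = −770.6.
Solving gives a = 0.19130, b = −1.36531.
Unit vector along 225° is (sin 225°, cos 225°) = (-0.7071, -0.7071).
Slope in that direction = a·(-0.7071) + b·(-0.7071) = 0.83015.
Apparent dip = arctan|0.83015| = 39.70° (true dip is 54.0°, so apparent ≤ true as expected).

39.70°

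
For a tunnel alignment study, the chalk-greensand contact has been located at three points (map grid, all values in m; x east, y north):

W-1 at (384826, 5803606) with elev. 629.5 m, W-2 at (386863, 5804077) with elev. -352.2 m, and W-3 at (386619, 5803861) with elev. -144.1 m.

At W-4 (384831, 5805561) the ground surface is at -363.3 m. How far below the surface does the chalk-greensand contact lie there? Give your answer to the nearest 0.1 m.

117.7 m

Two edge vectors: W-1→W-2 = (2037, 471, -981.7), W-1→W-3 = (1793, 255, -773.6).
Normal n = (W-1→W-2) × (W-1→W-3) = (-114032.1, -184364.9, -325068).
So ∂z/∂x = −n_x/n_z = −0.350794603 and ∂z/∂y = −n_y/n_z = −0.567157948.
Intercept c from W-1: 629.5 + 134994.88 + 3291561.27 = 3427185.66.
At (384831, 5805561): z_contact = −134996.64 − 3292670.07 + 3427185.66 = -481.05 m.
Depth below ground = -363.3 − (-481.05) = 117.7 m.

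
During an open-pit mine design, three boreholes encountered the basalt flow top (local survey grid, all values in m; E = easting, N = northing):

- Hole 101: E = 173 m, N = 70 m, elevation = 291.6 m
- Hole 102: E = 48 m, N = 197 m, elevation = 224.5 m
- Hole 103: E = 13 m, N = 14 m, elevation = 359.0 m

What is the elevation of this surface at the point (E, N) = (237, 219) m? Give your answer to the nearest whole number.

176 m

Let the plane be z = a·E + b·N + c.
Hole 102−Hole 101: −125a + 127b = −67.1;  Hole 103−Hole 101: −160a − 56b = 67.4.
Solving gives a = −0.17578, b = −0.70135.
Then c = 291.6 − a·173 − b·70 = 371.10.
At (237, 219): z = −41.7 − 153.6 + 371.10 = 175.8 m.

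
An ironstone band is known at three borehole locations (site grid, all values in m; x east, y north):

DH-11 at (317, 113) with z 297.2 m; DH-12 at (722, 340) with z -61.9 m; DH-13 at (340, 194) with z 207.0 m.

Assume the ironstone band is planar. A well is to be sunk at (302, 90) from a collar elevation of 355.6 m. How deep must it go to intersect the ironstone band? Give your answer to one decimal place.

Let the plane be z = a·x + b·y + c.
DH-12−DH-11: 405a + 227b = −359.1;  DH-13−DH-11: 23a + 81b = −90.2.
Solving gives a = −0.31220, b = −1.02493.
Then c = 297.2 − a·317 − b·113 = 511.98.
At (302, 90): z_contact = −94.28 − 92.24 + 511.98 = 325.46 m.
Depth below ground = 355.6 − 325.46 = 30.1 m.

30.1 m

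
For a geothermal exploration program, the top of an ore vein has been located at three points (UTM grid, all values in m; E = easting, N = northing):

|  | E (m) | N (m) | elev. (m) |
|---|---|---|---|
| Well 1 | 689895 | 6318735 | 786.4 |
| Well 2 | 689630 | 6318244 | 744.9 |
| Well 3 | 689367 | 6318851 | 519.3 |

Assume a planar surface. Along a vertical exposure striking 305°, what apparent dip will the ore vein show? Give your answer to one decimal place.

Let the plane be z = a·E + b·N + c.
Well 2−Well 1: −265a − 491b = −41.5;  Well 3−Well 1: −528a + 116b = −267.1.
Solving gives a = 0.46885, b = −0.16852.
Unit vector along 305° is (sin 305°, cos 305°) = (-0.8192, 0.5736).
Slope in that direction = a·(-0.8192) + b·(0.5736) = −0.48072.
Apparent dip = arctan|0.48072| = 25.7° (true dip is 26.5°, so apparent ≤ true as expected).

25.7°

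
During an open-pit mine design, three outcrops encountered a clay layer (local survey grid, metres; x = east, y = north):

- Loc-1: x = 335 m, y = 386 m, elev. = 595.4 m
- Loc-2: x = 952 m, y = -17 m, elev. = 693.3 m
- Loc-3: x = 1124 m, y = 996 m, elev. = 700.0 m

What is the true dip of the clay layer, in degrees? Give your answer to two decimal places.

Let the plane be z = a·x + b·y + c.
Loc-2−Loc-1: 617a − 403b = 97.9;  Loc-3−Loc-1: 789a + 610b = 104.6.
Solving gives a = 0.14672, b = −0.01830.
Gradient magnitude |∇z| = √(a² + b²) = √(0.02153 + 0.00033) = 0.14786.
True dip = arctan(0.14786) = 8.41°, dipping toward W (azimuth ≈ 277°).

8.41°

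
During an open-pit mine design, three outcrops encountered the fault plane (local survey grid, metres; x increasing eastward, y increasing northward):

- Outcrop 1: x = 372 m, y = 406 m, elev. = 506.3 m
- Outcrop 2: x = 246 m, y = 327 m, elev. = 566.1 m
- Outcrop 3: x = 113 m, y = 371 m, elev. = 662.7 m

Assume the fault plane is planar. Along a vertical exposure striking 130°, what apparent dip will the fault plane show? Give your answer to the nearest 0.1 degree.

33.4°

Let the plane be z = a·x + b·y + c.
Outcrop 2−Outcrop 1: −126a − 79b = 59.8;  Outcrop 3−Outcrop 1: −259a − 35b = 156.4.
Solving gives a = −0.63937, b = 0.26280.
Unit vector along 130° is (sin 130°, cos 130°) = (0.7660, -0.6428).
Slope in that direction = a·(0.7660) + b·(-0.6428) = −0.65871.
Apparent dip = arctan|0.65871| = 33.4° (true dip is 34.7°, so apparent ≤ true as expected).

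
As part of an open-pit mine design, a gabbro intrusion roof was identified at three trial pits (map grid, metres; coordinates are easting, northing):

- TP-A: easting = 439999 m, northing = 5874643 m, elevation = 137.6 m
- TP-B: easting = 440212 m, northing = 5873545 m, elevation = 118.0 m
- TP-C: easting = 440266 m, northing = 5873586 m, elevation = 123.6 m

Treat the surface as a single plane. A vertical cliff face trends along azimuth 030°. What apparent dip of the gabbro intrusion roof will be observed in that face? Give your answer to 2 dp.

3.89°

Two edge vectors: TP-A→TP-B = (213, -1098, -19.6), TP-A→TP-C = (267, -1057, -14).
Normal n = (TP-A→TP-B) × (TP-A→TP-C) = (-5345.2, -2251.2, 68025).
So ∂z/∂easting = −n_x/n_z = 0.07858 and ∂z/∂northing = −n_y/n_z = 0.03309.
Unit vector along 030° is (sin 30°, cos 30°) = (0.5000, 0.8660).
Slope in that direction = a·(0.5000) + b·(0.8660) = 0.06795.
Apparent dip = arctan|0.06795| = 3.89° (true dip is 4.9°, so apparent ≤ true as expected).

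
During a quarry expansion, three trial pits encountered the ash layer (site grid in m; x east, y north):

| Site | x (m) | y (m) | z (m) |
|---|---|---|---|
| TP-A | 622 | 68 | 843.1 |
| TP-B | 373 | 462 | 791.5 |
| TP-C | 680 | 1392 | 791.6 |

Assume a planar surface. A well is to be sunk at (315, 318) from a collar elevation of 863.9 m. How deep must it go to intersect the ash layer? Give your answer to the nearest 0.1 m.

Let the plane be z = a·x + b·y + c.
TP-B−TP-A: −249a + 394b = −51.6;  TP-C−TP-A: 58a + 1324b = −51.5.
Solving gives a = 0.136237, b = −0.044865.
Then c = 843.1 − a·622 − b·68 = 761.41.
At (315, 318): z_contact = 42.91 − 14.27 + 761.41 = 790.06 m.
Depth below ground = 863.9 − 790.06 = 73.8 m.

73.8 m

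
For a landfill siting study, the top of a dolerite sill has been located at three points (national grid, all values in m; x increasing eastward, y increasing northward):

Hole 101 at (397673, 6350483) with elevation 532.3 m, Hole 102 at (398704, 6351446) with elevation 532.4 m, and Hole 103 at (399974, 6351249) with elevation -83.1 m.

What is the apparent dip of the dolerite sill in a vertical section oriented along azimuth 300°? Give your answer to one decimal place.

30.2°

Let the plane be z = a·x + b·y + c.
Hole 102−Hole 101: 1031a + 963b = 0.1;  Hole 103−Hole 101: 2301a + 766b = −615.4.
Solving gives a = −0.41561, b = 0.44506.
Unit vector along 300° is (sin 300°, cos 300°) = (-0.8660, 0.5000).
Slope in that direction = a·(-0.8660) + b·(0.5000) = 0.58246.
Apparent dip = arctan|0.58246| = 30.2° (true dip is 31.3°, so apparent ≤ true as expected).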